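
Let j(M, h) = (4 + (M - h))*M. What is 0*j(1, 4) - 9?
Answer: -9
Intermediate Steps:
j(M, h) = M*(4 + M - h) (j(M, h) = (4 + M - h)*M = M*(4 + M - h))
0*j(1, 4) - 9 = 0*(1*(4 + 1 - 1*4)) - 9 = 0*(1*(4 + 1 - 4)) - 9 = 0*(1*1) - 9 = 0*1 - 9 = 0 - 9 = -9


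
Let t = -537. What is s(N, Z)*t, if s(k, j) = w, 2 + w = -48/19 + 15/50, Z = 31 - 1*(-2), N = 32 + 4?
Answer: 431211/190 ≈ 2269.5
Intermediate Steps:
N = 36
Z = 33 (Z = 31 + 2 = 33)
w = -803/190 (w = -2 + (-48/19 + 15/50) = -2 + (-48*1/19 + 15*(1/50)) = -2 + (-48/19 + 3/10) = -2 - 423/190 = -803/190 ≈ -4.2263)
s(k, j) = -803/190
s(N, Z)*t = -803/190*(-537) = 431211/190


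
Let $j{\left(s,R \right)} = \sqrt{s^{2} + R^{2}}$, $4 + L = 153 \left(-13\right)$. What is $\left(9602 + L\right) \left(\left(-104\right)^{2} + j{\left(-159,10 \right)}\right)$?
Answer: $82298944 + 7609 \sqrt{25381} \approx 8.3511 \cdot 10^{7}$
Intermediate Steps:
$L = -1993$ ($L = -4 + 153 \left(-13\right) = -4 - 1989 = -1993$)
$j{\left(s,R \right)} = \sqrt{R^{2} + s^{2}}$
$\left(9602 + L\right) \left(\left(-104\right)^{2} + j{\left(-159,10 \right)}\right) = \left(9602 - 1993\right) \left(\left(-104\right)^{2} + \sqrt{10^{2} + \left(-159\right)^{2}}\right) = 7609 \left(10816 + \sqrt{100 + 25281}\right) = 7609 \left(10816 + \sqrt{25381}\right) = 82298944 + 7609 \sqrt{25381}$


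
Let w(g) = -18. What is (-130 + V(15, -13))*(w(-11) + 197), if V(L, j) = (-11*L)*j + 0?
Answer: 360685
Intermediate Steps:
V(L, j) = -11*L*j (V(L, j) = -11*L*j + 0 = -11*L*j)
(-130 + V(15, -13))*(w(-11) + 197) = (-130 - 11*15*(-13))*(-18 + 197) = (-130 + 2145)*179 = 2015*179 = 360685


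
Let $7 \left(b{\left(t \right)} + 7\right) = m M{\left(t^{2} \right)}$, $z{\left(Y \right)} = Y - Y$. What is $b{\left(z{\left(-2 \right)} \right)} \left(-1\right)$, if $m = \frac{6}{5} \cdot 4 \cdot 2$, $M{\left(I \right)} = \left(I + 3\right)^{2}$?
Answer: $- \frac{187}{35} \approx -5.3429$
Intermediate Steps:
$z{\left(Y \right)} = 0$
$M{\left(I \right)} = \left(3 + I\right)^{2}$
$m = \frac{48}{5}$ ($m = 6 \cdot \frac{1}{5} \cdot 4 \cdot 2 = \frac{6}{5} \cdot 4 \cdot 2 = \frac{24}{5} \cdot 2 = \frac{48}{5} \approx 9.6$)
$b{\left(t \right)} = -7 + \frac{48 \left(3 + t^{2}\right)^{2}}{35}$ ($b{\left(t \right)} = -7 + \frac{\frac{48}{5} \left(3 + t^{2}\right)^{2}}{7} = -7 + \frac{48 \left(3 + t^{2}\right)^{2}}{35}$)
$b{\left(z{\left(-2 \right)} \right)} \left(-1\right) = \left(-7 + \frac{48 \left(3 + 0^{2}\right)^{2}}{35}\right) \left(-1\right) = \left(-7 + \frac{48 \left(3 + 0\right)^{2}}{35}\right) \left(-1\right) = \left(-7 + \frac{48 \cdot 3^{2}}{35}\right) \left(-1\right) = \left(-7 + \frac{48}{35} \cdot 9\right) \left(-1\right) = \left(-7 + \frac{432}{35}\right) \left(-1\right) = \frac{187}{35} \left(-1\right) = - \frac{187}{35}$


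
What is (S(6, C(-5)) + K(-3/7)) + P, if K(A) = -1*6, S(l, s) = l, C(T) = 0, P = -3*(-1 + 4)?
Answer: -9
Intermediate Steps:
P = -9 (P = -3*3 = -9)
K(A) = -6
(S(6, C(-5)) + K(-3/7)) + P = (6 - 6) - 9 = 0 - 9 = -9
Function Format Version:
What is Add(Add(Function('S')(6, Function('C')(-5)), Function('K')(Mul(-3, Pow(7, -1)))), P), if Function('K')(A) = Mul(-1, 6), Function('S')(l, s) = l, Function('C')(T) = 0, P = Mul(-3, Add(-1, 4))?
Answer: -9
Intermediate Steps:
P = -9 (P = Mul(-3, 3) = -9)
Function('K')(A) = -6
Add(Add(Function('S')(6, Function('C')(-5)), Function('K')(Mul(-3, Pow(7, -1)))), P) = Add(Add(6, -6), -9) = Add(0, -9) = -9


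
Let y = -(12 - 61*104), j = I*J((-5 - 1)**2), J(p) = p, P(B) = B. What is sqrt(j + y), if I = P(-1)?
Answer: 2*sqrt(1574) ≈ 79.347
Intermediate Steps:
I = -1
j = -36 (j = -(-5 - 1)**2 = -1*(-6)**2 = -1*36 = -36)
y = 6332 (y = -(12 - 6344) = -1*(-6332) = 6332)
sqrt(j + y) = sqrt(-36 + 6332) = sqrt(6296) = 2*sqrt(1574)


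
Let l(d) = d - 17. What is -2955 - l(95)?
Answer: -3033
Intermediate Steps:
l(d) = -17 + d
-2955 - l(95) = -2955 - (-17 + 95) = -2955 - 1*78 = -2955 - 78 = -3033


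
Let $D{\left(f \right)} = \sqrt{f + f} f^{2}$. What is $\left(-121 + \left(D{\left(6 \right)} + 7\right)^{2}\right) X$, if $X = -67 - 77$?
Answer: $-2229120 - 145152 \sqrt{3} \approx -2.4805 \cdot 10^{6}$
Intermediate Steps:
$D{\left(f \right)} = \sqrt{2} f^{\frac{5}{2}}$ ($D{\left(f \right)} = \sqrt{2 f} f^{2} = \sqrt{2} \sqrt{f} f^{2} = \sqrt{2} f^{\frac{5}{2}}$)
$X = -144$
$\left(-121 + \left(D{\left(6 \right)} + 7\right)^{2}\right) X = \left(-121 + \left(\sqrt{2} \cdot 6^{\frac{5}{2}} + 7\right)^{2}\right) \left(-144\right) = \left(-121 + \left(\sqrt{2} \cdot 36 \sqrt{6} + 7\right)^{2}\right) \left(-144\right) = \left(-121 + \left(72 \sqrt{3} + 7\right)^{2}\right) \left(-144\right) = \left(-121 + \left(7 + 72 \sqrt{3}\right)^{2}\right) \left(-144\right) = 17424 - 144 \left(7 + 72 \sqrt{3}\right)^{2}$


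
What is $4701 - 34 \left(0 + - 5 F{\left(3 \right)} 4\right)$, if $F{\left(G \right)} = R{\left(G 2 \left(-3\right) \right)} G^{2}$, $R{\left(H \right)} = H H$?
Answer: $1987581$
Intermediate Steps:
$R{\left(H \right)} = H^{2}$
$F{\left(G \right)} = 36 G^{4}$ ($F{\left(G \right)} = \left(G 2 \left(-3\right)\right)^{2} G^{2} = \left(2 G \left(-3\right)\right)^{2} G^{2} = \left(- 6 G\right)^{2} G^{2} = 36 G^{2} G^{2} = 36 G^{4}$)
$4701 - 34 \left(0 + - 5 F{\left(3 \right)} 4\right) = 4701 - 34 \left(0 + - 5 \cdot 36 \cdot 3^{4} \cdot 4\right) = 4701 - 34 \left(0 + - 5 \cdot 36 \cdot 81 \cdot 4\right) = 4701 - 34 \left(0 + \left(-5\right) 2916 \cdot 4\right) = 4701 - 34 \left(0 - 58320\right) = 4701 - 34 \left(-58320\right) = 4701 - -1982880 = 4701 + 1982880 = 1987581$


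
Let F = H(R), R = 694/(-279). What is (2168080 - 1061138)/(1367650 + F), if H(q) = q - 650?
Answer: 154418409/190696153 ≈ 0.80976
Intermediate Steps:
R = -694/279 (R = 694*(-1/279) = -694/279 ≈ -2.4875)
H(q) = -650 + q
F = -182044/279 (F = -650 - 694/279 = -182044/279 ≈ -652.49)
(2168080 - 1061138)/(1367650 + F) = (2168080 - 1061138)/(1367650 - 182044/279) = 1106942/(381392306/279) = 1106942*(279/381392306) = 154418409/190696153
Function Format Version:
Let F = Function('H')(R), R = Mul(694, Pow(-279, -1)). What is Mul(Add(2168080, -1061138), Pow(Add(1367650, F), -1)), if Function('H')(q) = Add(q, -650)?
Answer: Rational(154418409, 190696153) ≈ 0.80976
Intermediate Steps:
R = Rational(-694, 279) (R = Mul(694, Rational(-1, 279)) = Rational(-694, 279) ≈ -2.4875)
Function('H')(q) = Add(-650, q)
F = Rational(-182044, 279) (F = Add(-650, Rational(-694, 279)) = Rational(-182044, 279) ≈ -652.49)
Mul(Add(2168080, -1061138), Pow(Add(1367650, F), -1)) = Mul(Add(2168080, -1061138), Pow(Add(1367650, Rational(-182044, 279)), -1)) = Mul(1106942, Pow(Rational(381392306, 279), -1)) = Mul(1106942, Rational(279, 381392306)) = Rational(154418409, 190696153)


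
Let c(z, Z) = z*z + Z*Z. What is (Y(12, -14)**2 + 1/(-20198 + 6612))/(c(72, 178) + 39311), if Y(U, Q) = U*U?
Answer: 281719295/1034967894 ≈ 0.27220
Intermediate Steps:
Y(U, Q) = U**2
c(z, Z) = Z**2 + z**2 (c(z, Z) = z**2 + Z**2 = Z**2 + z**2)
(Y(12, -14)**2 + 1/(-20198 + 6612))/(c(72, 178) + 39311) = ((12**2)**2 + 1/(-20198 + 6612))/((178**2 + 72**2) + 39311) = (144**2 + 1/(-13586))/((31684 + 5184) + 39311) = (20736 - 1/13586)/(36868 + 39311) = (281719295/13586)/76179 = (281719295/13586)*(1/76179) = 281719295/1034967894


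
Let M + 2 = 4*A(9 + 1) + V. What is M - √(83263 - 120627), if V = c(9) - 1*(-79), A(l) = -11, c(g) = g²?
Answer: 114 - 2*I*√9341 ≈ 114.0 - 193.3*I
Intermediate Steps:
V = 160 (V = 9² - 1*(-79) = 81 + 79 = 160)
M = 114 (M = -2 + (4*(-11) + 160) = -2 + (-44 + 160) = -2 + 116 = 114)
M - √(83263 - 120627) = 114 - √(83263 - 120627) = 114 - √(-37364) = 114 - 2*I*√9341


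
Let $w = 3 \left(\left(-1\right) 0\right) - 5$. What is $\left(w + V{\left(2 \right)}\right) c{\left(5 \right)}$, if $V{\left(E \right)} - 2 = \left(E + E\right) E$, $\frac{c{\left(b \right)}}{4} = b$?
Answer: $100$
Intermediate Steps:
$c{\left(b \right)} = 4 b$
$w = -5$ ($w = 3 \cdot 0 - 5 = 0 - 5 = -5$)
$V{\left(E \right)} = 2 + 2 E^{2}$ ($V{\left(E \right)} = 2 + \left(E + E\right) E = 2 + 2 E E = 2 + 2 E^{2}$)
$\left(w + V{\left(2 \right)}\right) c{\left(5 \right)} = \left(-5 + \left(2 + 2 \cdot 2^{2}\right)\right) 4 \cdot 5 = \left(-5 + \left(2 + 2 \cdot 4\right)\right) 20 = \left(-5 + \left(2 + 8\right)\right) 20 = \left(-5 + 10\right) 20 = 5 \cdot 20 = 100$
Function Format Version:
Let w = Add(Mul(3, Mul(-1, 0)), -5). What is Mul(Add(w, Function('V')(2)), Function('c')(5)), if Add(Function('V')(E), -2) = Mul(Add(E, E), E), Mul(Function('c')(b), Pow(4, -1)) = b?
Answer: 100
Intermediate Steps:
Function('c')(b) = Mul(4, b)
w = -5 (w = Add(Mul(3, 0), -5) = Add(0, -5) = -5)
Function('V')(E) = Add(2, Mul(2, Pow(E, 2))) (Function('V')(E) = Add(2, Mul(Add(E, E), E)) = Add(2, Mul(Mul(2, E), E)) = Add(2, Mul(2, Pow(E, 2))))
Mul(Add(w, Function('V')(2)), Function('c')(5)) = Mul(Add(-5, Add(2, Mul(2, Pow(2, 2)))), Mul(4, 5)) = Mul(Add(-5, Add(2, Mul(2, 4))), 20) = Mul(Add(-5, Add(2, 8)), 20) = Mul(Add(-5, 10), 20) = Mul(5, 20) = 100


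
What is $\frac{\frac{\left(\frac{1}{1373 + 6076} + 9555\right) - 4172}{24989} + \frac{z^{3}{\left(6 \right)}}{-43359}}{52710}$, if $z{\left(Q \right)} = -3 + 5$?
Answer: $\frac{96506591668}{23634510928660905} \approx 4.0833 \cdot 10^{-6}$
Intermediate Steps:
$z{\left(Q \right)} = 2$
$\frac{\frac{\left(\frac{1}{1373 + 6076} + 9555\right) - 4172}{24989} + \frac{z^{3}{\left(6 \right)}}{-43359}}{52710} = \frac{\frac{\left(\frac{1}{1373 + 6076} + 9555\right) - 4172}{24989} + \frac{2^{3}}{-43359}}{52710} = \left(\left(\left(\frac{1}{7449} + 9555\right) - 4172\right) \frac{1}{24989} + 8 \left(- \frac{1}{43359}\right)\right) \frac{1}{52710} = \left(\left(\left(\frac{1}{7449} + 9555\right) - 4172\right) \frac{1}{24989} - \frac{8}{43359}\right) \frac{1}{52710} = \left(\left(\frac{71175196}{7449} - 4172\right) \frac{1}{24989} - \frac{8}{43359}\right) \frac{1}{52710} = \left(\frac{40097968}{7449} \cdot \frac{1}{24989} - \frac{8}{43359}\right) \frac{1}{52710} = \left(\frac{40097968}{186143061} - \frac{8}{43359}\right) \frac{1}{52710} = \frac{193013183336}{896775220211} \cdot \frac{1}{52710} = \frac{96506591668}{23634510928660905}$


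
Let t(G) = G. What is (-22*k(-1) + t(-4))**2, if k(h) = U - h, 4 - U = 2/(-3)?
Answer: 148996/9 ≈ 16555.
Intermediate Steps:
U = 14/3 (U = 4 - 2/(-3) = 4 - 2*(-1)/3 = 4 - 1*(-2/3) = 4 + 2/3 = 14/3 ≈ 4.6667)
k(h) = 14/3 - h
(-22*k(-1) + t(-4))**2 = (-22*(14/3 - 1*(-1)) - 4)**2 = (-22*(14/3 + 1) - 4)**2 = (-22*17/3 - 4)**2 = (-374/3 - 4)**2 = (-386/3)**2 = 148996/9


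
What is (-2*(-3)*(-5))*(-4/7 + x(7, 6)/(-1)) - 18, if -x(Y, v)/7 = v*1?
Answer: -8826/7 ≈ -1260.9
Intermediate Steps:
x(Y, v) = -7*v
(-2*(-3)*(-5))*(-4/7 + x(7, 6)/(-1)) - 18 = (-2*(-3)*(-5))*(-4/7 - 7*6/(-1)) - 18 = (6*(-5))*(-4*⅐ - 42*(-1)) - 18 = -30*(-4/7 + 42) - 18 = -30*290/7 - 18 = -8700/7 - 18 = -8826/7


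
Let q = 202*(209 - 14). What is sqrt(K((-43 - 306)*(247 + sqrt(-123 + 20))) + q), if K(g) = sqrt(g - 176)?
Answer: sqrt(39390 + sqrt(-86379 - 349*I*sqrt(103))) ≈ 198.49 - 0.7405*I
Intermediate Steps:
K(g) = sqrt(-176 + g)
q = 39390 (q = 202*195 = 39390)
sqrt(K((-43 - 306)*(247 + sqrt(-123 + 20))) + q) = sqrt(sqrt(-176 + (-43 - 306)*(247 + sqrt(-123 + 20))) + 39390) = sqrt(sqrt(-176 - 349*(247 + sqrt(-103))) + 39390) = sqrt(sqrt(-176 - 349*(247 + I*sqrt(103))) + 39390) = sqrt(sqrt(-176 + (-86203 - 349*I*sqrt(103))) + 39390) = sqrt(sqrt(-86379 - 349*I*sqrt(103)) + 39390) = sqrt(39390 + sqrt(-86379 - 349*I*sqrt(103)))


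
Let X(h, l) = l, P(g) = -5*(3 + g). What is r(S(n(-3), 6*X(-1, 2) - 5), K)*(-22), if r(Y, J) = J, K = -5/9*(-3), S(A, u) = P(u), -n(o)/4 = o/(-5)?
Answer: -110/3 ≈ -36.667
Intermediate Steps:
P(g) = -15 - 5*g
n(o) = 4*o/5 (n(o) = -4*o/(-5) = -4*o*(-1)/5 = -(-4)*o/5 = 4*o/5)
S(A, u) = -15 - 5*u
K = 5/3 (K = -5*⅑*(-3) = -5/9*(-3) = 5/3 ≈ 1.6667)
r(S(n(-3), 6*X(-1, 2) - 5), K)*(-22) = (5/3)*(-22) = -110/3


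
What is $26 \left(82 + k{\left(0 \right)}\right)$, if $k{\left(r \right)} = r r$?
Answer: $2132$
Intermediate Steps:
$k{\left(r \right)} = r^{2}$
$26 \left(82 + k{\left(0 \right)}\right) = 26 \left(82 + 0^{2}\right) = 26 \left(82 + 0\right) = 26 \cdot 82 = 2132$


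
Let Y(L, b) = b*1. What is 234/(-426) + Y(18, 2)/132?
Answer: -2503/4686 ≈ -0.53414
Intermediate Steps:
Y(L, b) = b
234/(-426) + Y(18, 2)/132 = 234/(-426) + 2/132 = 234*(-1/426) + 2*(1/132) = -39/71 + 1/66 = -2503/4686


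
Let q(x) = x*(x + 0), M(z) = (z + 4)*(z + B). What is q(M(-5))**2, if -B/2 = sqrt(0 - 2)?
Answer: -511 + 680*I*sqrt(2) ≈ -511.0 + 961.67*I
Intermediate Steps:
B = -2*I*sqrt(2) (B = -2*sqrt(0 - 2) = -2*I*sqrt(2) ≈ -2.8284*I)
M(z) = (4 + z)*(z - 2*I*sqrt(2)) (M(z) = (z + 4)*(z - 2*I*sqrt(2)) = (4 + z)*(z - 2*I*sqrt(2)))
q(x) = x**2 (q(x) = x*x = x**2)
q(M(-5))**2 = (((-5)**2 + 4*(-5) - 8*I*sqrt(2) - 2*I*(-5)*sqrt(2))**2)**2 = ((25 - 20 - 8*I*sqrt(2) + 10*I*sqrt(2))**2)**2 = ((5 + 2*I*sqrt(2))**2)**2 = (5 + 2*I*sqrt(2))**4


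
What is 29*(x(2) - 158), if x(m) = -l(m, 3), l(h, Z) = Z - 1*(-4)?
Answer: -4785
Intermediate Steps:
l(h, Z) = 4 + Z (l(h, Z) = Z + 4 = 4 + Z)
x(m) = -7 (x(m) = -(4 + 3) = -1*7 = -7)
29*(x(2) - 158) = 29*(-7 - 158) = 29*(-165) = -4785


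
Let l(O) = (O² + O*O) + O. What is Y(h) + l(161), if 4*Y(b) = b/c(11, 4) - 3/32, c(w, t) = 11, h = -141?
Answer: 73215679/1408 ≈ 52000.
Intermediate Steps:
l(O) = O + 2*O² (l(O) = (O² + O²) + O = 2*O² + O = O + 2*O²)
Y(b) = -3/128 + b/44 (Y(b) = (b/11 - 3/32)/4 = (-3/32 + b/11)/4 = -3/128 + b/44)
Y(h) + l(161) = (-3/128 + (1/44)*(-141)) + 161*(1 + 2*161) = (-3/128 - 141/44) + 161*(1 + 322) = -4545/1408 + 161*323 = -4545/1408 + 52003 = 73215679/1408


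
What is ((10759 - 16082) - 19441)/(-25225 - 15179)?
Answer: 6191/10101 ≈ 0.61291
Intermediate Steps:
((10759 - 16082) - 19441)/(-25225 - 15179) = (-5323 - 19441)/(-40404) = -24764*(-1/40404) = 6191/10101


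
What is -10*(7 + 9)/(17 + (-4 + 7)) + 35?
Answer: 27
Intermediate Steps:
-10*(7 + 9)/(17 + (-4 + 7)) + 35 = -160/(17 + 3) + 35 = -160/20 + 35 = -10*⅘ + 35 = -8 + 35 = 27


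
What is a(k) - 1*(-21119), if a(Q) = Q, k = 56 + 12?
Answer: 21187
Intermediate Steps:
k = 68
a(k) - 1*(-21119) = 68 - 1*(-21119) = 68 + 21119 = 21187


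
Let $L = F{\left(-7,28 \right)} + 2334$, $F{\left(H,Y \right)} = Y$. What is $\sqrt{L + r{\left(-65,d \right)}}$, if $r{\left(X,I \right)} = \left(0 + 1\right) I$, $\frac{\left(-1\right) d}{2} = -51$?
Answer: $4 \sqrt{154} \approx 49.639$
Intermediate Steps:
$d = 102$ ($d = \left(-2\right) \left(-51\right) = 102$)
$r{\left(X,I \right)} = I$ ($r{\left(X,I \right)} = 1 I = I$)
$L = 2362$ ($L = 28 + 2334 = 2362$)
$\sqrt{L + r{\left(-65,d \right)}} = \sqrt{2362 + 102} = \sqrt{2464} = 4 \sqrt{154}$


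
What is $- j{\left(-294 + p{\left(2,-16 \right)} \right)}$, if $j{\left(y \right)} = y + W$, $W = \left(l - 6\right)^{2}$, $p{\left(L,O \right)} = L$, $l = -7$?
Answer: $123$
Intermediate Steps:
$W = 169$ ($W = \left(-7 - 6\right)^{2} = \left(-13\right)^{2} = 169$)
$j{\left(y \right)} = 169 + y$ ($j{\left(y \right)} = y + 169 = 169 + y$)
$- j{\left(-294 + p{\left(2,-16 \right)} \right)} = - (169 + \left(-294 + 2\right)) = - (169 - 292) = \left(-1\right) \left(-123\right) = 123$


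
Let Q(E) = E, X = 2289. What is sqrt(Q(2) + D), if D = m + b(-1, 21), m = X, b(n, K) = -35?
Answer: 4*sqrt(141) ≈ 47.497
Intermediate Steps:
m = 2289
D = 2254 (D = 2289 - 35 = 2254)
sqrt(Q(2) + D) = sqrt(2 + 2254) = sqrt(2256) = 4*sqrt(141)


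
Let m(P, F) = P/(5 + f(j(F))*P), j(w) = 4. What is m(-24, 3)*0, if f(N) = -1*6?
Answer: 0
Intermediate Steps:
f(N) = -6
m(P, F) = P/(5 - 6*P)
m(-24, 3)*0 = -24/(5 - 6*(-24))*0 = -24/(5 + 144)*0 = -24/149*0 = 0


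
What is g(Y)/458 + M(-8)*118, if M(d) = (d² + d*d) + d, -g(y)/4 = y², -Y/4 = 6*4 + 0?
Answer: 3224208/229 ≈ 14080.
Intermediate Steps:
Y = -96 (Y = -4*(6*4 + 0) = -4*(24 + 0) = -4*24 = -96)
g(y) = -4*y²
M(d) = d + 2*d² (M(d) = (d² + d²) + d = 2*d² + d = d + 2*d²)
g(Y)/458 + M(-8)*118 = -4*(-96)²/458 - 8*(1 + 2*(-8))*118 = -4*9216*(1/458) - 8*(1 - 16)*118 = -36864*1/458 - 8*(-15)*118 = -18432/229 + 120*118 = -18432/229 + 14160 = 3224208/229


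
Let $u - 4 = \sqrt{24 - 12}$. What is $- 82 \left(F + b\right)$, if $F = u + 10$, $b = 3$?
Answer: $-1394 - 164 \sqrt{3} \approx -1678.1$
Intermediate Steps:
$u = 4 + 2 \sqrt{3}$ ($u = 4 + \sqrt{24 - 12} = 4 + \sqrt{12} = 4 + 2 \sqrt{3} \approx 7.4641$)
$F = 14 + 2 \sqrt{3}$ ($F = \left(4 + 2 \sqrt{3}\right) + 10 = 14 + 2 \sqrt{3} \approx 17.464$)
$- 82 \left(F + b\right) = - 82 \left(\left(14 + 2 \sqrt{3}\right) + 3\right) = - 82 \left(17 + 2 \sqrt{3}\right) = -1394 - 164 \sqrt{3}$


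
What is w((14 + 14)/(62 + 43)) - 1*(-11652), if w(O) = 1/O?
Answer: 46623/4 ≈ 11656.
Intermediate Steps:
w((14 + 14)/(62 + 43)) - 1*(-11652) = 1/((14 + 14)/(62 + 43)) - 1*(-11652) = 1/(28/105) + 11652 = 1/(28*(1/105)) + 11652 = 1/(4/15) + 11652 = 15/4 + 11652 = 46623/4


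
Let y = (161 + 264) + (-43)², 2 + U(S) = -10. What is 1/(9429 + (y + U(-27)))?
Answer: 1/11691 ≈ 8.5536e-5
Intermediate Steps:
U(S) = -12 (U(S) = -2 - 10 = -12)
y = 2274 (y = 425 + 1849 = 2274)
1/(9429 + (y + U(-27))) = 1/(9429 + (2274 - 12)) = 1/(9429 + 2262) = 1/11691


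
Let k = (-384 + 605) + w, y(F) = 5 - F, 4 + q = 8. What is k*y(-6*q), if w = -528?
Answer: -8903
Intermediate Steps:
q = 4 (q = -4 + 8 = 4)
k = -307 (k = (-384 + 605) - 528 = 221 - 528 = -307)
k*y(-6*q) = -307*(5 - (-6)*4) = -307*(5 - 1*(-24)) = -307*(5 + 24) = -307*29 = -8903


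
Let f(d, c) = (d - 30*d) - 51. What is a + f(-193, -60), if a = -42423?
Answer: -36877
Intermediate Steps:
f(d, c) = -51 - 29*d (f(d, c) = -29*d - 51 = -51 - 29*d)
a + f(-193, -60) = -42423 + (-51 - 29*(-193)) = -42423 + (-51 + 5597) = -42423 + 5546 = -36877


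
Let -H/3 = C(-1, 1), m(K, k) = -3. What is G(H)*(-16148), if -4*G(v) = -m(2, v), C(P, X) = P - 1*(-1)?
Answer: 12111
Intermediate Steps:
C(P, X) = 1 + P (C(P, X) = P + 1 = 1 + P)
H = 0 (H = -3*(1 - 1) = -3*0 = 0)
G(v) = -¾ (G(v) = -(-1)*(-3)/4 = -¼*3 = -¾)
G(H)*(-16148) = -¾*(-16148) = 12111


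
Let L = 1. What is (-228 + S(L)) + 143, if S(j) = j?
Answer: -84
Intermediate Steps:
(-228 + S(L)) + 143 = (-228 + 1) + 143 = -227 + 143 = -84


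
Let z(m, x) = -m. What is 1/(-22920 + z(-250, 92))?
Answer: -1/22670 ≈ -4.4111e-5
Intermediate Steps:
1/(-22920 + z(-250, 92)) = 1/(-22920 - 1*(-250)) = 1/(-22920 + 250) = 1/(-22670) = -1/22670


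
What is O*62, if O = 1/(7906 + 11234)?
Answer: 31/9570 ≈ 0.0032393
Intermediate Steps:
O = 1/19140 ≈ 5.2247e-5
O*62 = (1/19140)*62 = 31/9570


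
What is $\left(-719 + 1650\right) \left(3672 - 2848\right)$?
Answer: $767144$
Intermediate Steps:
$\left(-719 + 1650\right) \left(3672 - 2848\right) = 931 \left(3672 - 2848\right) = 931 \cdot 824 = 767144$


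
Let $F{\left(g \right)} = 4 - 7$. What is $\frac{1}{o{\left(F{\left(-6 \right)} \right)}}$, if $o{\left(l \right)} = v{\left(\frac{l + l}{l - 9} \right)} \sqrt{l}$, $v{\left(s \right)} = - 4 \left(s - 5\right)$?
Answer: $- \frac{i \sqrt{3}}{54} \approx - 0.032075 i$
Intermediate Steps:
$v{\left(s \right)} = 20 - 4 s$ ($v{\left(s \right)} = - 4 \left(-5 + s\right) = 20 - 4 s$)
$F{\left(g \right)} = -3$ ($F{\left(g \right)} = 4 - 7 = -3$)
$o{\left(l \right)} = \sqrt{l} \left(20 - \frac{8 l}{-9 + l}\right)$ ($o{\left(l \right)} = \left(20 - 4 \frac{l + l}{l - 9}\right) \sqrt{l} = \left(20 - 4 \frac{2 l}{-9 + l}\right) \sqrt{l} = \left(20 - \frac{8 l}{-9 + l}\right) \sqrt{l} = \sqrt{l} \left(20 - \frac{8 l}{-9 + l}\right)$)
$\frac{1}{o{\left(F{\left(-6 \right)} \right)}} = \frac{1}{12 \sqrt{-3} \frac{1}{-9 - 3} \left(-15 - 3\right)} = \frac{1}{12 i \sqrt{3} \frac{1}{-12} \left(-18\right)} = \frac{1}{12 i \sqrt{3} \left(- \frac{1}{12}\right) \left(-18\right)} = \frac{1}{18 i \sqrt{3}} = - \frac{i \sqrt{3}}{54}$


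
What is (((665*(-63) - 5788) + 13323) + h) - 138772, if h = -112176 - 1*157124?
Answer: -442432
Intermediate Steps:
h = -269300 (h = -112176 - 157124 = -269300)
(((665*(-63) - 5788) + 13323) + h) - 138772 = (((665*(-63) - 5788) + 13323) - 269300) - 138772 = (((-41895 - 5788) + 13323) - 269300) - 138772 = ((-47683 + 13323) - 269300) - 138772 = (-34360 - 269300) - 138772 = -303660 - 138772 = -442432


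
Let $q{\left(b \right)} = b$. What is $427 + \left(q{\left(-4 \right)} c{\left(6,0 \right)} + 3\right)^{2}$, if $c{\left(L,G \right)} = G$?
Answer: $436$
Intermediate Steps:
$427 + \left(q{\left(-4 \right)} c{\left(6,0 \right)} + 3\right)^{2} = 427 + \left(\left(-4\right) 0 + 3\right)^{2} = 427 + \left(0 + 3\right)^{2} = 427 + 3^{2} = 427 + 9 = 436$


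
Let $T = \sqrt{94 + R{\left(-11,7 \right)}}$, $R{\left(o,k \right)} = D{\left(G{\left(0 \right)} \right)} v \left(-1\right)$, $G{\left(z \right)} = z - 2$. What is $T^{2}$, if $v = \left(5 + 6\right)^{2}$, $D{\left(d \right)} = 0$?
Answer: $94$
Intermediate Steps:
$G{\left(z \right)} = -2 + z$
$v = 121$ ($v = 11^{2} = 121$)
$R{\left(o,k \right)} = 0$ ($R{\left(o,k \right)} = 0 \cdot 121 \left(-1\right) = 0 \left(-1\right) = 0$)
$T = \sqrt{94}$ ($T = \sqrt{94 + 0} = \sqrt{94} \approx 9.6954$)
$T^{2} = \left(\sqrt{94}\right)^{2} = 94$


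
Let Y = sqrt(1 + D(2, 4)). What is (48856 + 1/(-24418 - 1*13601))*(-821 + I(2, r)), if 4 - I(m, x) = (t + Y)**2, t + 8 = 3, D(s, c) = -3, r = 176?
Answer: -520087753640/12673 + 18574562630*I*sqrt(2)/38019 ≈ -4.1039e+7 + 6.9093e+5*I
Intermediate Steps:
t = -5 (t = -8 + 3 = -5)
Y = I*sqrt(2) (Y = sqrt(1 - 3) = sqrt(-2) = I*sqrt(2) ≈ 1.4142*I)
I(m, x) = 4 - (-5 + I*sqrt(2))**2
(48856 + 1/(-24418 - 1*13601))*(-821 + I(2, r)) = (48856 + 1/(-24418 - 1*13601))*(-821 + (-19 + 10*I*sqrt(2))) = (48856 + 1/(-24418 - 13601))*(-840 + 10*I*sqrt(2)) = (48856 + 1/(-38019))*(-840 + 10*I*sqrt(2)) = (48856 - 1/38019)*(-840 + 10*I*sqrt(2)) = 1857456263*(-840 + 10*I*sqrt(2))/38019 = -520087753640/12673 + 18574562630*I*sqrt(2)/38019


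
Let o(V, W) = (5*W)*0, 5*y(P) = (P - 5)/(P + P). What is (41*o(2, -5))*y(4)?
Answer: 0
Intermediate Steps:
y(P) = (-5 + P)/(10*P) (y(P) = ((P - 5)/(P + P))/5 = ((-5 + P)/((2*P)))/5 = ((-5 + P)*(1/(2*P)))/5 = ((-5 + P)/(2*P))/5 = (-5 + P)/(10*P))
o(V, W) = 0
(41*o(2, -5))*y(4) = (41*0)*((⅒)*(-5 + 4)/4) = 0*((⅒)*(¼)*(-1)) = 0*(-1/40) = 0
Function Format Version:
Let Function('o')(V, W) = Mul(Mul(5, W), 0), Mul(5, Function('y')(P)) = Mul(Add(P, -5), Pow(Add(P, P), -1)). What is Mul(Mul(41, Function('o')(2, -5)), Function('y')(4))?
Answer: 0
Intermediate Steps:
Function('y')(P) = Mul(Rational(1, 10), Pow(P, -1), Add(-5, P)) (Function('y')(P) = Mul(Rational(1, 5), Mul(Add(P, -5), Pow(Add(P, P), -1))) = Mul(Rational(1, 5), Mul(Add(-5, P), Pow(Mul(2, P), -1))) = Mul(Rational(1, 5), Mul(Add(-5, P), Mul(Rational(1, 2), Pow(P, -1)))) = Mul(Rational(1, 5), Mul(Rational(1, 2), Pow(P, -1), Add(-5, P))) = Mul(Rational(1, 10), Pow(P, -1), Add(-5, P)))
Function('o')(V, W) = 0
Mul(Mul(41, Function('o')(2, -5)), Function('y')(4)) = Mul(Mul(41, 0), Mul(Rational(1, 10), Pow(4, -1), Add(-5, 4))) = Mul(0, Mul(Rational(1, 10), Rational(1, 4), -1)) = Mul(0, Rational(-1, 40)) = 0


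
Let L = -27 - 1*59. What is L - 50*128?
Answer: -6486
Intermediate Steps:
L = -86 (L = -27 - 59 = -86)
L - 50*128 = -86 - 50*128 = -86 - 6400 = -6486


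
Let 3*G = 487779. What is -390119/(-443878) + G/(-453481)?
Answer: 104740098585/201290239318 ≈ 0.52034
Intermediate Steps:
G = 162593 (G = (⅓)*487779 = 162593)
-390119/(-443878) + G/(-453481) = -390119/(-443878) + 162593/(-453481) = -390119*(-1/443878) + 162593*(-1/453481) = 390119/443878 - 162593/453481 = 104740098585/201290239318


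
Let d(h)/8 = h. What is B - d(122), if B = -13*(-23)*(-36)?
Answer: -11740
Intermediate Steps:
B = -10764 (B = 299*(-36) = -10764)
d(h) = 8*h
B - d(122) = -10764 - 8*122 = -10764 - 1*976 = -10764 - 976 = -11740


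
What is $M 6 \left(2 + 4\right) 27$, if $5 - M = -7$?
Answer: $11664$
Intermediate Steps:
$M = 12$ ($M = 5 - -7 = 5 + 7 = 12$)
$M 6 \left(2 + 4\right) 27 = 12 \cdot 6 \left(2 + 4\right) 27 = 12 \cdot 6 \cdot 6 \cdot 27 = 12 \cdot 36 \cdot 27 = 432 \cdot 27 = 11664$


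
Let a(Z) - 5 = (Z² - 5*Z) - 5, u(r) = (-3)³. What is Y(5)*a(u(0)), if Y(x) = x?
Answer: 4320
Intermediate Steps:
u(r) = -27
a(Z) = Z² - 5*Z (a(Z) = 5 + ((Z² - 5*Z) - 5) = 5 + (-5 + Z² - 5*Z) = Z² - 5*Z)
Y(5)*a(u(0)) = 5*(-27*(-5 - 27)) = 5*(-27*(-32)) = 5*864 = 4320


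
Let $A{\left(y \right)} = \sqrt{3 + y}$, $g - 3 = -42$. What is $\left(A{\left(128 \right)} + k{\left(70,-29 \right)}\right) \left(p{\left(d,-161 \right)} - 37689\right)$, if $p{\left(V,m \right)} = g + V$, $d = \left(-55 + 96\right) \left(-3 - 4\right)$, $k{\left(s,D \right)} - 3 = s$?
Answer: $-2775095 - 38015 \sqrt{131} \approx -3.2102 \cdot 10^{6}$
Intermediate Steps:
$g = -39$ ($g = 3 - 42 = -39$)
$k{\left(s,D \right)} = 3 + s$
$d = -287$ ($d = 41 \left(-7\right) = -287$)
$p{\left(V,m \right)} = -39 + V$
$\left(A{\left(128 \right)} + k{\left(70,-29 \right)}\right) \left(p{\left(d,-161 \right)} - 37689\right) = \left(\sqrt{3 + 128} + \left(3 + 70\right)\right) \left(\left(-39 - 287\right) - 37689\right) = \left(\sqrt{131} + 73\right) \left(-326 - 37689\right) = \left(73 + \sqrt{131}\right) \left(-38015\right) = -2775095 - 38015 \sqrt{131}$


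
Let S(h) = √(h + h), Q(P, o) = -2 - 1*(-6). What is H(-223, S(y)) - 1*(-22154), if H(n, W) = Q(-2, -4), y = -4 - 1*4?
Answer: 22158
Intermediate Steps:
y = -8 (y = -4 - 4 = -8)
Q(P, o) = 4 (Q(P, o) = -2 + 6 = 4)
S(h) = √2*√h (S(h) = √(2*h) = √2*√h)
H(n, W) = 4
H(-223, S(y)) - 1*(-22154) = 4 - 1*(-22154) = 4 + 22154 = 22158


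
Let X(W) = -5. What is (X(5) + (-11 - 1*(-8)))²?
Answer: 64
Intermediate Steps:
(X(5) + (-11 - 1*(-8)))² = (-5 + (-11 - 1*(-8)))² = (-5 + (-11 + 8))² = (-5 - 3)² = (-8)² = 64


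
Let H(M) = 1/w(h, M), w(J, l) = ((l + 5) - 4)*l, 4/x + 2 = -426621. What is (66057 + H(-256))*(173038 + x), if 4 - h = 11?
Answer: 31833525911010703387/2784994944 ≈ 1.1430e+10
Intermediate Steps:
h = -7 (h = 4 - 1*11 = 4 - 11 = -7)
x = -4/426623 (x = 4/(-2 - 426621) = 4/(-426623) = 4*(-1/426623) = -4/426623 ≈ -9.3760e-6)
w(J, l) = l*(1 + l) (w(J, l) = ((5 + l) - 4)*l = (1 + l)*l = l*(1 + l))
H(M) = 1/(M*(1 + M))
(66057 + H(-256))*(173038 + x) = (66057 + 1/((-256)*(1 - 256)))*(173038 - 4/426623) = (66057 - 1/256/(-255))*(73821990670/426623) = (66057 - 1/256*(-1/255))*(73821990670/426623) = (66057 + 1/65280)*(73821990670/426623) = (4312200961/65280)*(73821990670/426623) = 31833525911010703387/2784994944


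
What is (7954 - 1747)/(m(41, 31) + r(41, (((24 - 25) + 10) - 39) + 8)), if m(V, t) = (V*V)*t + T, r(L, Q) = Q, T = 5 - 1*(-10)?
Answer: 2069/17368 ≈ 0.11913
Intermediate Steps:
T = 15 (T = 5 + 10 = 15)
m(V, t) = 15 + t*V² (m(V, t) = (V*V)*t + 15 = V²*t + 15 = t*V² + 15 = 15 + t*V²)
(7954 - 1747)/(m(41, 31) + r(41, (((24 - 25) + 10) - 39) + 8)) = (7954 - 1747)/((15 + 31*41²) + ((((24 - 25) + 10) - 39) + 8)) = 6207/((15 + 31*1681) + (((-1 + 10) - 39) + 8)) = 6207/((15 + 52111) + ((9 - 39) + 8)) = 6207/(52126 + (-30 + 8)) = 6207/(52126 - 22) = 6207/52104 = 6207*(1/52104) = 2069/17368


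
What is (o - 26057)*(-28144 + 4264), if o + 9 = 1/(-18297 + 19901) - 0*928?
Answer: 249604882110/401 ≈ 6.2246e+8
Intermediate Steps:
o = -14435/1604 (o = -9 + (1/(-18297 + 19901) - 0*928) = -9 + (1/1604 - 1*0) = -9 + (1/1604 + 0) = -9 + 1/1604 = -14435/1604 ≈ -8.9994)
(o - 26057)*(-28144 + 4264) = (-14435/1604 - 26057)*(-28144 + 4264) = -41809863/1604*(-23880) = 249604882110/401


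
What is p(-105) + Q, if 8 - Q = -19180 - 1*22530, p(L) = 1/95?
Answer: 3963211/95 ≈ 41718.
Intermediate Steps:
p(L) = 1/95
Q = 41718 (Q = 8 - (-19180 - 1*22530) = 8 - (-19180 - 22530) = 8 - 1*(-41710) = 8 + 41710 = 41718)
p(-105) + Q = 1/95 + 41718 = 3963211/95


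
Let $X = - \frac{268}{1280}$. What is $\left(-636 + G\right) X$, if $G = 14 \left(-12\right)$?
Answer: $\frac{13467}{80} \approx 168.34$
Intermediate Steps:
$X = - \frac{67}{320}$ ($X = \left(-268\right) \frac{1}{1280} = - \frac{67}{320} \approx -0.20937$)
$G = -168$
$\left(-636 + G\right) X = \left(-636 - 168\right) \left(- \frac{67}{320}\right) = \left(-804\right) \left(- \frac{67}{320}\right) = \frac{13467}{80}$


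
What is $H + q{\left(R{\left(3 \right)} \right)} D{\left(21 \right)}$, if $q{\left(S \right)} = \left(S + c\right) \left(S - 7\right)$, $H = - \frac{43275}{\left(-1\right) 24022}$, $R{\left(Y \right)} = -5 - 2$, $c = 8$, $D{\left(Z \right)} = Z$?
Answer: $- \frac{7019193}{24022} \approx -292.2$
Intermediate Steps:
$R{\left(Y \right)} = -7$
$H = \frac{43275}{24022}$ ($H = - \frac{43275}{-24022} = \left(-43275\right) \left(- \frac{1}{24022}\right) = \frac{43275}{24022} \approx 1.8015$)
$q{\left(S \right)} = \left(-7 + S\right) \left(8 + S\right)$ ($q{\left(S \right)} = \left(S + 8\right) \left(S - 7\right) = \left(8 + S\right) \left(-7 + S\right) = \left(-7 + S\right) \left(8 + S\right)$)
$H + q{\left(R{\left(3 \right)} \right)} D{\left(21 \right)} = \frac{43275}{24022} + \left(-56 - 7 + \left(-7\right)^{2}\right) 21 = \frac{43275}{24022} + \left(-56 - 7 + 49\right) 21 = \frac{43275}{24022} - 294 = - \frac{7019193}{24022}$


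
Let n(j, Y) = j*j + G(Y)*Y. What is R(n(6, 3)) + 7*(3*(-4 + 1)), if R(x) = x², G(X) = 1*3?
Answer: 1962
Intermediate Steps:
G(X) = 3
n(j, Y) = j² + 3*Y (n(j, Y) = j*j + 3*Y = j² + 3*Y)
R(n(6, 3)) + 7*(3*(-4 + 1)) = (6² + 3*3)² + 7*(3*(-4 + 1)) = (36 + 9)² + 7*(3*(-3)) = 45² + 7*(-9) = 2025 - 63 = 1962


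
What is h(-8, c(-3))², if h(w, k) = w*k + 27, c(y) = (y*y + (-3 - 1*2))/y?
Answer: 12769/9 ≈ 1418.8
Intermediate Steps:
c(y) = (-5 + y²)/y (c(y) = (y² + (-3 - 2))/y = (y² - 5)/y = (-5 + y²)/y)
h(w, k) = 27 + k*w (h(w, k) = k*w + 27 = 27 + k*w)
h(-8, c(-3))² = (27 + (-3 - 5/(-3))*(-8))² = (27 + (-3 - 5*(-⅓))*(-8))² = (27 + (-3 + 5/3)*(-8))² = (27 - 4/3*(-8))² = (27 + 32/3)² = (113/3)² = 12769/9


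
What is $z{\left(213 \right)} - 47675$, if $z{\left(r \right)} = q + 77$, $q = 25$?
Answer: $-47573$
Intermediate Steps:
$z{\left(r \right)} = 102$ ($z{\left(r \right)} = 25 + 77 = 102$)
$z{\left(213 \right)} - 47675 = 102 - 47675 = -47573$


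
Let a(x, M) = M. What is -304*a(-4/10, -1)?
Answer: 304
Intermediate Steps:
-304*a(-4/10, -1) = -304*(-1) = 304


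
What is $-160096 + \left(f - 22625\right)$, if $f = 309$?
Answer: $-182412$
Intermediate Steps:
$-160096 + \left(f - 22625\right) = -160096 + \left(309 - 22625\right) = -160096 - 22316 = -182412$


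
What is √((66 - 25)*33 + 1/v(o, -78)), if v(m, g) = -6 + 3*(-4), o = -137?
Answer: 7*√994/6 ≈ 36.782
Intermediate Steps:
v(m, g) = -18 (v(m, g) = -6 - 12 = -18)
√((66 - 25)*33 + 1/v(o, -78)) = √((66 - 25)*33 + 1/(-18)) = √(41*33 - 1/18) = √(1353 - 1/18) = √(24353/18) = 7*√994/6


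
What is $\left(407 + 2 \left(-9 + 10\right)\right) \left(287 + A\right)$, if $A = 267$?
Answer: $226586$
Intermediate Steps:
$\left(407 + 2 \left(-9 + 10\right)\right) \left(287 + A\right) = \left(407 + 2 \left(-9 + 10\right)\right) \left(287 + 267\right) = \left(407 + 2 \cdot 1\right) 554 = \left(407 + 2\right) 554 = 409 \cdot 554 = 226586$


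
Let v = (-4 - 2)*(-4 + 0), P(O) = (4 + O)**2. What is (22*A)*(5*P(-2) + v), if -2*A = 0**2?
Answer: 0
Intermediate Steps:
A = 0 (A = -1/2*0**2 = -1/2*0 = 0)
v = 24 (v = -6*(-4) = 24)
(22*A)*(5*P(-2) + v) = (22*0)*(5*(4 - 2)**2 + 24) = 0*(5*2**2 + 24) = 0*(5*4 + 24) = 0*(20 + 24) = 0*44 = 0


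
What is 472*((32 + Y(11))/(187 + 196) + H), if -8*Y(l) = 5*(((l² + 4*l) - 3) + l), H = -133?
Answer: -24079139/383 ≈ -62870.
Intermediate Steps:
Y(l) = 15/8 - 25*l/8 - 5*l²/8 (Y(l) = -5*(((l² + 4*l) - 3) + l)/8 = -5*((-3 + l² + 4*l) + l)/8 = -5*(-3 + l² + 5*l)/8 = -(-15 + 5*l² + 25*l)/8 = 15/8 - 25*l/8 - 5*l²/8)
472*((32 + Y(11))/(187 + 196) + H) = 472*((32 + (15/8 - 25/8*11 - 5/8*11²))/(187 + 196) - 133) = 472*((32 + (15/8 - 275/8 - 5/8*121))/383 - 133) = 472*((32 + (15/8 - 275/8 - 605/8))*(1/383) - 133) = 472*((32 - 865/8)*(1/383) - 133) = 472*(-609/8*1/383 - 133) = 472*(-609/3064 - 133) = 472*(-408121/3064) = -24079139/383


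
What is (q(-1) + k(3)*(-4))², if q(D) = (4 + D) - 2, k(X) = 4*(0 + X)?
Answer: 2209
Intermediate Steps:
k(X) = 4*X
q(D) = 2 + D
(q(-1) + k(3)*(-4))² = ((2 - 1) + (4*3)*(-4))² = (1 + 12*(-4))² = (1 - 48)² = (-47)² = 2209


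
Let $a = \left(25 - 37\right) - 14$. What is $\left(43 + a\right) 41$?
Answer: $697$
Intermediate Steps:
$a = -26$ ($a = -12 - 14 = -26$)
$\left(43 + a\right) 41 = \left(43 - 26\right) 41 = 17 \cdot 41 = 697$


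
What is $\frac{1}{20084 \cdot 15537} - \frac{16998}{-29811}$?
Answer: $\frac{1768047591865}{3100792238196} \approx 0.57019$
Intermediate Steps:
$\frac{1}{20084 \cdot 15537} - \frac{16998}{-29811} = \frac{1}{20084} \cdot \frac{1}{15537} - - \frac{5666}{9937} = \frac{1}{312045108} + \frac{5666}{9937} = \frac{1768047591865}{3100792238196}$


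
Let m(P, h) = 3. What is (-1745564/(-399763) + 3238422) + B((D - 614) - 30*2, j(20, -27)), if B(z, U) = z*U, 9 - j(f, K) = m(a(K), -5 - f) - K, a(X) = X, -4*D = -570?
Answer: 2598129988549/799526 ≈ 3.2496e+6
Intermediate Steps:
D = 285/2 (D = -¼*(-570) = 285/2 ≈ 142.50)
j(f, K) = 6 + K (j(f, K) = 9 - (3 - K) = 9 + (-3 + K) = 6 + K)
B(z, U) = U*z
(-1745564/(-399763) + 3238422) + B((D - 614) - 30*2, j(20, -27)) = (-1745564/(-399763) + 3238422) + (6 - 27)*((285/2 - 614) - 30*2) = (-1745564*(-1/399763) + 3238422) - 21*(-943/2 - 60) = (1745564/399763 + 3238422) - 21*(-1063/2) = 1294603039550/399763 + 22323/2 = 2598129988549/799526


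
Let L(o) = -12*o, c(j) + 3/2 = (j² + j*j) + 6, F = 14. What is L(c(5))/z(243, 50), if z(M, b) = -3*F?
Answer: 109/7 ≈ 15.571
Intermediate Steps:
c(j) = 9/2 + 2*j² (c(j) = -3/2 + ((j² + j*j) + 6) = -3/2 + ((j² + j²) + 6) = -3/2 + (2*j² + 6) = -3/2 + (6 + 2*j²) = 9/2 + 2*j²)
z(M, b) = -42 (z(M, b) = -3*14 = -42)
L(c(5))/z(243, 50) = -12*(9/2 + 2*5²)/(-42) = -12*(9/2 + 2*25)*(-1/42) = -12*(9/2 + 50)*(-1/42) = -12*109/2*(-1/42) = -654*(-1/42) = 109/7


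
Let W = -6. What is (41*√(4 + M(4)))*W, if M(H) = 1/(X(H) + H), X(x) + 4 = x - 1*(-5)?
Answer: -82*√37 ≈ -498.79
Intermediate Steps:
X(x) = 1 + x (X(x) = -4 + (x - 1*(-5)) = -4 + (x + 5) = -4 + (5 + x) = 1 + x)
M(H) = 1/(1 + 2*H) (M(H) = 1/((1 + H) + H) = 1/(1 + 2*H))
(41*√(4 + M(4)))*W = (41*√(4 + 1/(1 + 2*4)))*(-6) = (41*√(4 + 1/(1 + 8)))*(-6) = (41*√(4 + 1/9))*(-6) = (41*√(4 + ⅑))*(-6) = (41*√(37/9))*(-6) = (41*(√37/3))*(-6) = (41*√37/3)*(-6) = -82*√37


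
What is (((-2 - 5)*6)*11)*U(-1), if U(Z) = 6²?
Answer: -16632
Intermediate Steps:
U(Z) = 36
(((-2 - 5)*6)*11)*U(-1) = (((-2 - 5)*6)*11)*36 = (-7*6*11)*36 = -42*11*36 = -462*36 = -16632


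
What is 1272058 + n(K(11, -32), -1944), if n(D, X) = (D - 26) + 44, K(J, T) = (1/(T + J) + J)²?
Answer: 561038416/441 ≈ 1.2722e+6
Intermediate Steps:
K(J, T) = (J + 1/(J + T))² (K(J, T) = (1/(J + T) + J)² = (J + 1/(J + T))²)
n(D, X) = 18 + D (n(D, X) = (-26 + D) + 44 = 18 + D)
1272058 + n(K(11, -32), -1944) = 1272058 + (18 + (1 + 11² + 11*(-32))²/(11 - 32)²) = 1272058 + (18 + (1 + 121 - 352)²/(-21)²) = 1272058 + (18 + (1/441)*(-230)²) = 1272058 + (18 + (1/441)*52900) = 1272058 + (18 + 52900/441) = 1272058 + 60838/441 = 561038416/441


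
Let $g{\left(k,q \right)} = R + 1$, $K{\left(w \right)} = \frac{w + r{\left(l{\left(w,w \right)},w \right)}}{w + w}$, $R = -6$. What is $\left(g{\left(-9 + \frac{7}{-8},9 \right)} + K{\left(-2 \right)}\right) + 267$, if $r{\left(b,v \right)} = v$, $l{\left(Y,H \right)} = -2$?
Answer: $263$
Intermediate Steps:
$K{\left(w \right)} = 1$ ($K{\left(w \right)} = \frac{w + w}{w + w} = \frac{2 w}{2 w} = 2 w \frac{1}{2 w} = 1$)
$g{\left(k,q \right)} = -5$ ($g{\left(k,q \right)} = -6 + 1 = -5$)
$\left(g{\left(-9 + \frac{7}{-8},9 \right)} + K{\left(-2 \right)}\right) + 267 = \left(-5 + 1\right) + 267 = -4 + 267 = 263$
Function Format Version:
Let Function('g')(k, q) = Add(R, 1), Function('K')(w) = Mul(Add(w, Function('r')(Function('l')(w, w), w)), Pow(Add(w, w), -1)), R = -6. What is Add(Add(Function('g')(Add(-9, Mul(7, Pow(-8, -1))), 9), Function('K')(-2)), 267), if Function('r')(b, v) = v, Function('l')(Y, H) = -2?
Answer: 263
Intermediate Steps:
Function('K')(w) = 1 (Function('K')(w) = Mul(Add(w, w), Pow(Add(w, w), -1)) = Mul(Mul(2, w), Pow(Mul(2, w), -1)) = Mul(Mul(2, w), Mul(Rational(1, 2), Pow(w, -1))) = 1)
Function('g')(k, q) = -5 (Function('g')(k, q) = Add(-6, 1) = -5)
Add(Add(Function('g')(Add(-9, Mul(7, Pow(-8, -1))), 9), Function('K')(-2)), 267) = Add(Add(-5, 1), 267) = Add(-4, 267) = 263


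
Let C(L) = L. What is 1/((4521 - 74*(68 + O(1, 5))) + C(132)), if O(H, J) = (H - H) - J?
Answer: -⅑ ≈ -0.11111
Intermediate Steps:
O(H, J) = -J (O(H, J) = 0 - J = -J)
1/((4521 - 74*(68 + O(1, 5))) + C(132)) = 1/((4521 - 74*(68 - 1*5)) + 132) = 1/((4521 - 74*(68 - 5)) + 132) = 1/((4521 - 74*63) + 132) = 1/((4521 - 4662) + 132) = 1/(-141 + 132) = 1/(-9) = -⅑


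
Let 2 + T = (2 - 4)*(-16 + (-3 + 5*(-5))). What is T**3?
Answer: 636056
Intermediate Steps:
T = 86 (T = -2 + (2 - 4)*(-16 + (-3 + 5*(-5))) = -2 - 2*(-16 + (-3 - 25)) = -2 - 2*(-16 - 28) = -2 - 2*(-44) = -2 + 88 = 86)
T**3 = 86**3 = 636056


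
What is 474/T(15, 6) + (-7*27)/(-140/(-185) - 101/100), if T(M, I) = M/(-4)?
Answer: 2904316/4685 ≈ 619.92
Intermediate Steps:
T(M, I) = -M/4 (T(M, I) = M*(-¼) = -M/4)
474/T(15, 6) + (-7*27)/(-140/(-185) - 101/100) = 474/((-¼*15)) + (-7*27)/(-140/(-185) - 101/100) = 474/(-15/4) - 189/(-140*(-1/185) - 101*1/100) = 474*(-4/15) - 189/(28/37 - 101/100) = -632/5 - 189/(-937/3700) = -632/5 - 189*(-3700/937) = -632/5 + 699300/937 = 2904316/4685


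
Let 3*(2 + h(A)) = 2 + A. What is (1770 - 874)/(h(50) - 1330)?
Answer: -336/493 ≈ -0.68154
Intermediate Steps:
h(A) = -4/3 + A/3 (h(A) = -2 + (2 + A)/3 = -2 + (⅔ + A/3) = -4/3 + A/3)
(1770 - 874)/(h(50) - 1330) = (1770 - 874)/((-4/3 + (⅓)*50) - 1330) = 896/((-4/3 + 50/3) - 1330) = 896/(46/3 - 1330) = 896/(-3944/3) = 896*(-3/3944) = -336/493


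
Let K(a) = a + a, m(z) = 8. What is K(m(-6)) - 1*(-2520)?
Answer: 2536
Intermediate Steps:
K(a) = 2*a
K(m(-6)) - 1*(-2520) = 2*8 - 1*(-2520) = 16 + 2520 = 2536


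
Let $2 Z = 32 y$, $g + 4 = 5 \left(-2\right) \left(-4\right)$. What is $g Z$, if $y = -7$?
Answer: $-4032$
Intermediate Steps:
$g = 36$ ($g = -4 + 5 \left(-2\right) \left(-4\right) = -4 - -40 = -4 + 40 = 36$)
$Z = -112$ ($Z = \frac{32 \left(-7\right)}{2} = \frac{1}{2} \left(-224\right) = -112$)
$g Z = 36 \left(-112\right) = -4032$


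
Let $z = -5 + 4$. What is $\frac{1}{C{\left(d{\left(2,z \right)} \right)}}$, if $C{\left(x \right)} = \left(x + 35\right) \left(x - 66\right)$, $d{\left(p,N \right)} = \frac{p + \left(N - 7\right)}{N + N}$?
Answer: $- \frac{1}{2394} \approx -0.00041771$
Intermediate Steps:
$z = -1$
$d{\left(p,N \right)} = \frac{-7 + N + p}{2 N}$ ($d{\left(p,N \right)} = \frac{p + \left(-7 + N\right)}{2 N} = \left(-7 + N + p\right) \frac{1}{2 N} = \frac{-7 + N + p}{2 N}$)
$C{\left(x \right)} = \left(-66 + x\right) \left(35 + x\right)$ ($C{\left(x \right)} = \left(35 + x\right) \left(-66 + x\right) = \left(-66 + x\right) \left(35 + x\right)$)
$\frac{1}{C{\left(d{\left(2,z \right)} \right)}} = \frac{1}{-2310 + \left(\frac{-7 - 1 + 2}{2 \left(-1\right)}\right)^{2} - 31 \frac{-7 - 1 + 2}{2 \left(-1\right)}} = \frac{1}{-2310 + \left(\frac{1}{2} \left(-1\right) \left(-6\right)\right)^{2} - 31 \cdot \frac{1}{2} \left(-1\right) \left(-6\right)} = \frac{1}{-2310 + 3^{2} - 93} = \frac{1}{-2310 + 9 - 93} = \frac{1}{-2394} = - \frac{1}{2394}$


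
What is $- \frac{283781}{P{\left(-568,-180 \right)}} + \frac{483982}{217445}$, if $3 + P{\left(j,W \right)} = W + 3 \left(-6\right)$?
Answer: $\frac{61804039927}{43706445} \approx 1414.1$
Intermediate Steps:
$P{\left(j,W \right)} = -21 + W$ ($P{\left(j,W \right)} = -3 + \left(W + 3 \left(-6\right)\right) = -3 + \left(W - 18\right) = -3 + \left(-18 + W\right) = -21 + W$)
$- \frac{283781}{P{\left(-568,-180 \right)}} + \frac{483982}{217445} = - \frac{283781}{-21 - 180} + \frac{483982}{217445} = - \frac{283781}{-201} + 483982 \cdot \frac{1}{217445} = \left(-283781\right) \left(- \frac{1}{201}\right) + \frac{483982}{217445} = \frac{283781}{201} + \frac{483982}{217445} = \frac{61804039927}{43706445}$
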